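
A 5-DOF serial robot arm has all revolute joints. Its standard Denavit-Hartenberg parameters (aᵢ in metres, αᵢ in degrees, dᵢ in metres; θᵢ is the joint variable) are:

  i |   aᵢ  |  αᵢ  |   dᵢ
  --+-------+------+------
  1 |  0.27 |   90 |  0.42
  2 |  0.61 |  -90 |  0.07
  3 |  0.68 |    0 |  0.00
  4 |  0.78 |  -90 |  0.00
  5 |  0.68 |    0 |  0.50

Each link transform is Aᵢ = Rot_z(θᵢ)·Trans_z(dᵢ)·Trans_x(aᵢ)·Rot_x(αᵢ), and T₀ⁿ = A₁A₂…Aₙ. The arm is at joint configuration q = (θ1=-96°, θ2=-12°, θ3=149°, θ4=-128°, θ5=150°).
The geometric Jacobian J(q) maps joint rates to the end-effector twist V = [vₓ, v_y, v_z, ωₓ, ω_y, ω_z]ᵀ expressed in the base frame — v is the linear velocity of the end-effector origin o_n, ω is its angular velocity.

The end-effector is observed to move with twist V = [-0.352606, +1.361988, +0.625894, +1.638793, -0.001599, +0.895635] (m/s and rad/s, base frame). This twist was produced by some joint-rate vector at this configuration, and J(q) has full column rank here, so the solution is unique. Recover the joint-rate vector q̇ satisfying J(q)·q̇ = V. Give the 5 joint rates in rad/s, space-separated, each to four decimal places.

o_n = [0.7875, -0.3091, 0.0820]
J₁: ẑ×o_n = [0.3091, 0.7875, -0.0000], ω = ẑ
J2: z=[-0.9945, 0.1045, 0.0000] o=[-0.0282, -0.2685, 0.4200] → [-0.0353, -0.3362, -0.0449, -0.9945, 0.1045, 0.0000]
J3: z=[-0.0217, -0.2068, 0.9781] o=[-0.1602, -0.8546, 0.2932] → [-0.4899, 0.9224, 0.1841, -0.0217, -0.2068, 0.9781]
J4: z=[-0.0217, -0.2068, 0.9781] o=[0.2477, -0.3242, 0.4144] → [0.0540, 0.5208, 0.1113, -0.0217, -0.2068, 0.9781]
J5: z=[0.9651, 0.2510, 0.0745] o=[0.4512, -1.0618, 0.2630] → [-0.1015, 0.1997, 0.6420, 0.9651, 0.2510, 0.0745]
q̇ = J⁺·V = [0.4220, -0.9410, 0.8540, -0.4260, 0.7380]

0.4220 -0.9410 0.8540 -0.4260 0.7380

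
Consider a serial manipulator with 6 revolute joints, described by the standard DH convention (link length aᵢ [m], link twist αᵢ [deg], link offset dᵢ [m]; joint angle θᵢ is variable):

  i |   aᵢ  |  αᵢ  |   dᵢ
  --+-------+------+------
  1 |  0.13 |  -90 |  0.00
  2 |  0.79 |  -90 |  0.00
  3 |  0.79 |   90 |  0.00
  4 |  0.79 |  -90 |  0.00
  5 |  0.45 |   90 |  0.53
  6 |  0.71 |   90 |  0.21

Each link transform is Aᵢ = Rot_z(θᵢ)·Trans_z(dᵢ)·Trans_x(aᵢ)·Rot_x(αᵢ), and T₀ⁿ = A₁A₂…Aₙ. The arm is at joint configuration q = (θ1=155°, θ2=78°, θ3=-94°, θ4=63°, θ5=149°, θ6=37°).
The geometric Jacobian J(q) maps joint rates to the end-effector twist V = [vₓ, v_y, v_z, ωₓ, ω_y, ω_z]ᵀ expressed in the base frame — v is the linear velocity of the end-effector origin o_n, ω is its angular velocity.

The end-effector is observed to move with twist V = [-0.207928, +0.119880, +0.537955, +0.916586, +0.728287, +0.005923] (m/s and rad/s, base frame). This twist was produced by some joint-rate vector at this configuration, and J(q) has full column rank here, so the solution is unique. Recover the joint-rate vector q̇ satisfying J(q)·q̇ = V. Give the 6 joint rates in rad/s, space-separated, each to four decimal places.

o_n = [0.0072, -0.0014, -1.5582]
J₁: ẑ×o_n = [0.0014, 0.0072, -0.0000], ω = ẑ
J2: z=[-0.4226, -0.9063, 0.0000] o=[-0.1178, 0.0549, 0.0000] → [1.4122, -0.6585, 0.1371, -0.4226, -0.9063, 0.0000]
J3: z=[0.8865, -0.4134, -0.2079] o=[-0.2667, 0.1244, -0.7727] → [0.2986, 0.6394, 0.0017, 0.8865, -0.4134, -0.2079]
J4: z=[0.2175, -0.0244, 0.9758] o=[-0.5894, -0.5947, -0.7188] → [-0.5584, 0.7646, 0.1436, 0.2175, -0.0244, 0.9758]
J5: z=[0.7664, 0.6233, -0.1552] o=[-0.1118, -1.2122, -0.8407] → [-0.2594, 0.5314, 0.8537, 0.7664, 0.6233, -0.1552]
J6: z=[0.1249, -0.3816, -0.9159] o=[0.0108, -0.5747, -1.0896] → [0.7038, 0.0618, 0.0702, 0.1249, -0.3816, -0.9159]
q̇ = J⁺·V = [0.5310, -0.1230, 0.5630, -0.9720, 0.8730, -0.7380]

0.5310 -0.1230 0.5630 -0.9720 0.8730 -0.7380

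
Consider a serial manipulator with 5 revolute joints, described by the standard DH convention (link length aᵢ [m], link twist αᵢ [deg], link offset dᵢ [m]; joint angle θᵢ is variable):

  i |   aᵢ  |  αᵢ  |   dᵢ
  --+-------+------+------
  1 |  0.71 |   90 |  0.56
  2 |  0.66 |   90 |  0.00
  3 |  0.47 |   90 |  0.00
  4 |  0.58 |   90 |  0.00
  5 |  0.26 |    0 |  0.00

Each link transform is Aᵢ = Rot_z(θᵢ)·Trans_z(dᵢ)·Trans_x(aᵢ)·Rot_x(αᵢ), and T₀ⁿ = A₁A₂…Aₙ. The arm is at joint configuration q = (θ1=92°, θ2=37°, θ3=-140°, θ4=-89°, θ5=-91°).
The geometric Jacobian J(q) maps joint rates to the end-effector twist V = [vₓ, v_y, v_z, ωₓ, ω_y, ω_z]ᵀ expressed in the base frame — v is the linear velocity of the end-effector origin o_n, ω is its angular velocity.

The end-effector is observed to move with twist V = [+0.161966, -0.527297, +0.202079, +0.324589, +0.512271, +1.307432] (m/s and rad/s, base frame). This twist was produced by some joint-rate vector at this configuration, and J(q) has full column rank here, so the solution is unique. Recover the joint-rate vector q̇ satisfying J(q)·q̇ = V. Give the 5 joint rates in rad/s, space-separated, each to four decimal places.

o_n = [-0.5329, 0.7124, 1.2960]
J₁: ẑ×o_n = [-0.7124, -0.5329, 0.0000], ω = ẑ
J2: z=[0.9994, 0.0349, 0.0000] o=[-0.0248, 0.7096, 0.5600] → [0.0257, -0.7355, 0.0206, 0.9994, 0.0349, 0.0000]
J3: z=[-0.0210, 0.6014, -0.7986] o=[-0.0432, 1.2363, 0.9572] → [-0.2147, 0.3982, 0.3055, -0.0210, 0.6014, -0.7986]
J4: z=[0.7835, -0.4863, -0.3868] o=[-0.3351, 0.9384, 0.7405] → [-0.3575, -0.3587, -0.2733, 0.7835, -0.4863, -0.3868]
J5: z=[0.6213, 0.6233, 0.4749] o=[-0.3292, 0.5832, 1.1990] → [-0.0009, -0.1570, 0.2072, 0.6213, 0.6233, 0.4749]
q̇ = J⁺·V = [0.2960, 0.4320, -0.4940, -0.7170, 0.7150]

0.2960 0.4320 -0.4940 -0.7170 0.7150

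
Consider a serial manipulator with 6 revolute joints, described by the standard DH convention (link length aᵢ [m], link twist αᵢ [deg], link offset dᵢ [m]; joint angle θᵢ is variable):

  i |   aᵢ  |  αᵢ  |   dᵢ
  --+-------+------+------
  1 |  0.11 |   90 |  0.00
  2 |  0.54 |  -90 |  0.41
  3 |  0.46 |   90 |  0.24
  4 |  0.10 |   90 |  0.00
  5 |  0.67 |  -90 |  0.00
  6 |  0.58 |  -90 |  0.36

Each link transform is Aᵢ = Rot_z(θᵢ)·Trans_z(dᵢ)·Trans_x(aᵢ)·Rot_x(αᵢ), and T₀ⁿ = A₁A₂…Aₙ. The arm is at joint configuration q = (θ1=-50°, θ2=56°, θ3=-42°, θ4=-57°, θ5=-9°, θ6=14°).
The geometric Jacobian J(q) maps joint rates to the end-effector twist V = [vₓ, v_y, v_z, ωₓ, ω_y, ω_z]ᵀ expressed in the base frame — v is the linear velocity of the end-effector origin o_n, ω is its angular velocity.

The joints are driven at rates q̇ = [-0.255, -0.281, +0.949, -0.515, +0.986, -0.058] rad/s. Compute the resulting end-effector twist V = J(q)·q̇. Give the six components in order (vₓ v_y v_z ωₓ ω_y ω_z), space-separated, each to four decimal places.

-0.1093 0.0325 -0.9174 0.6593 1.1790 -0.2154

o_n = [-0.0611, -2.1335, 0.7069]
J₁: ẑ×o_n = [2.1335, -0.0611, 0.0000], ω = ẑ
J2: z=[-0.7660, -0.6428, 0.0000] o=[0.0707, -0.0843, 0.0000] → [-0.4544, 0.5415, 1.4850, -0.7660, -0.6428, 0.0000]
J3: z=[-0.5329, 0.6351, 0.5592] o=[-0.0493, -0.5791, 0.4477] → [1.0338, 0.1315, 0.8358, -0.5329, 0.6351, 0.5592]
J4: z=[-0.8098, -0.1911, -0.5547] o=[-0.2901, -0.7710, 0.8653] → [-0.7255, -0.2553, 1.1471, -0.8098, -0.1911, -0.5547]
J5: z=[0.4961, 0.2818, -0.8213] o=[-0.2588, -0.8650, 0.8519] → [-1.0826, -0.0904, -0.6850, 0.4961, 0.2818, -0.8213]
J6: z=[-0.7508, -0.3358, -0.5688] o=[0.0334, -1.4672, 0.8218] → [-0.3404, -0.0325, 0.4685, -0.7508, -0.3358, -0.5688]
V = J·q̇ = [-0.1093, 0.0325, -0.9174, 0.6593, 1.1790, -0.2154]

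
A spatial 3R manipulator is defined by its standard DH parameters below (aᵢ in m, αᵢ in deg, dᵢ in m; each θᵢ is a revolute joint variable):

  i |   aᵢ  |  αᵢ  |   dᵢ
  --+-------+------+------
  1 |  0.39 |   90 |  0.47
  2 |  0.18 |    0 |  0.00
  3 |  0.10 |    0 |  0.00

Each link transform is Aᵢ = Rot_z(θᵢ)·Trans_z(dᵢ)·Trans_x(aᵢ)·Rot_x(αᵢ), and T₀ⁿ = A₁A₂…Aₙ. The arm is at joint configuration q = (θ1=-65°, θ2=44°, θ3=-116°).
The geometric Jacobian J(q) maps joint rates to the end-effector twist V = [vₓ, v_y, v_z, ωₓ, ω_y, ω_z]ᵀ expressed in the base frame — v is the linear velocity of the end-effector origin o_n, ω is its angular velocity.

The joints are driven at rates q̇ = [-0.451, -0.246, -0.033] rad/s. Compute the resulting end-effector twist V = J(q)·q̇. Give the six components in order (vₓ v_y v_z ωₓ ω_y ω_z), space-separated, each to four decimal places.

o_n = [0.2326, -0.4988, 0.4999]
J₁: ẑ×o_n = [0.4988, 0.2326, -0.0000], ω = ẑ
J2: z=[-0.9063, -0.4226, 0.0000] o=[0.1648, -0.3535, 0.4700] → [-0.0127, 0.0271, 0.1604, -0.9063, -0.4226, 0.0000]
J3: z=[-0.9063, -0.4226, 0.0000] o=[0.2195, -0.4708, 0.5950] → [0.0402, -0.0862, 0.0309, -0.9063, -0.4226, 0.0000]
V = J·q̇ = [-0.2232, -0.1087, -0.0405, 0.2529, 0.1179, -0.4510]

-0.2232 -0.1087 -0.0405 0.2529 0.1179 -0.4510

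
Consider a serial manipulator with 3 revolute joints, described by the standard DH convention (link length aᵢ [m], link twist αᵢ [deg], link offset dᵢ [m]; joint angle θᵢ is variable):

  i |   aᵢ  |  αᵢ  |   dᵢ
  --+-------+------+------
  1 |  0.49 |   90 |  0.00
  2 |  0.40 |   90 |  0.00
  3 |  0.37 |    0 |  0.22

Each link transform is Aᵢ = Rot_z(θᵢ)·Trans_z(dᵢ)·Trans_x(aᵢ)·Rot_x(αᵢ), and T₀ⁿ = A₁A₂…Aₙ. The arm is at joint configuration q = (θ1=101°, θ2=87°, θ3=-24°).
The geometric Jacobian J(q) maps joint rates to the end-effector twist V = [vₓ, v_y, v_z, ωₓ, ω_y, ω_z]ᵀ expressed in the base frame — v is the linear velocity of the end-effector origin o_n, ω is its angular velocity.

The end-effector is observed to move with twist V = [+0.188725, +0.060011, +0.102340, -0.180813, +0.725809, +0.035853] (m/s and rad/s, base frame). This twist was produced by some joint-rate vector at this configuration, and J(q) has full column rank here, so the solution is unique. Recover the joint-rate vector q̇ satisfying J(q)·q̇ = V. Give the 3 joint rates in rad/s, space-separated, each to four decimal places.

o_n = [-0.2905, 0.7059, 0.7255]
J₁: ẑ×o_n = [-0.7059, -0.2905, 0.0000], ω = ẑ
J2: z=[0.9816, 0.1908, 0.0000] o=[-0.0935, 0.4810, 0.0000] → [0.1384, -0.7122, 0.2583, 0.9816, 0.1908, 0.0000]
J3: z=[-0.1905, 0.9803, -0.0523] o=[-0.0975, 0.5015, 0.3995] → [0.3303, 0.0722, 0.1503, -0.1905, 0.9803, -0.0523]
q̇ = J⁺·V = [0.0750, -0.0390, 0.7480]

0.0750 -0.0390 0.7480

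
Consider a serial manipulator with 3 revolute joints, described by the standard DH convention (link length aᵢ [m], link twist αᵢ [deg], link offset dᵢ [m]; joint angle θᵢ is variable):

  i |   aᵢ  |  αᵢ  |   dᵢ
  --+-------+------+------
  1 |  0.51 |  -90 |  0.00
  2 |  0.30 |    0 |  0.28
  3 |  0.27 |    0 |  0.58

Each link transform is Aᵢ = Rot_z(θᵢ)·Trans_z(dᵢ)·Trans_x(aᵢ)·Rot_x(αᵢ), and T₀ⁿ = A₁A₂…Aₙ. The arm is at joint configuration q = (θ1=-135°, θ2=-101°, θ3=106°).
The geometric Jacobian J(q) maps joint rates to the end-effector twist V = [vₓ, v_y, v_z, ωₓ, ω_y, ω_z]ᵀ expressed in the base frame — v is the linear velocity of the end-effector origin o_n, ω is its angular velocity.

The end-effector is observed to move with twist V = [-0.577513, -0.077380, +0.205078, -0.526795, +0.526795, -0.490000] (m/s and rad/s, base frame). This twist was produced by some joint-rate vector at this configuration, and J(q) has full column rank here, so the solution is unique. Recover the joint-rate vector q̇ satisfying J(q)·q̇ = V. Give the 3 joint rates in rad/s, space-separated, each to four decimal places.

-0.4900 0.0820 -0.8270

o_n = [0.0978, -1.1185, 0.2710]
J₁: ẑ×o_n = [1.1185, 0.0978, -0.0000], ω = ẑ
J2: z=[0.7071, -0.7071, 0.0000] o=[-0.3606, -0.3606, 0.0000] → [-0.1916, -0.1916, -0.2117, 0.7071, -0.7071, 0.0000]
J3: z=[0.7071, -0.7071, 0.0000] o=[-0.1222, -0.5181, 0.2945] → [0.0166, 0.0166, -0.2690, 0.7071, -0.7071, 0.0000]
q̇ = J⁺·V = [-0.4900, 0.0820, -0.8270]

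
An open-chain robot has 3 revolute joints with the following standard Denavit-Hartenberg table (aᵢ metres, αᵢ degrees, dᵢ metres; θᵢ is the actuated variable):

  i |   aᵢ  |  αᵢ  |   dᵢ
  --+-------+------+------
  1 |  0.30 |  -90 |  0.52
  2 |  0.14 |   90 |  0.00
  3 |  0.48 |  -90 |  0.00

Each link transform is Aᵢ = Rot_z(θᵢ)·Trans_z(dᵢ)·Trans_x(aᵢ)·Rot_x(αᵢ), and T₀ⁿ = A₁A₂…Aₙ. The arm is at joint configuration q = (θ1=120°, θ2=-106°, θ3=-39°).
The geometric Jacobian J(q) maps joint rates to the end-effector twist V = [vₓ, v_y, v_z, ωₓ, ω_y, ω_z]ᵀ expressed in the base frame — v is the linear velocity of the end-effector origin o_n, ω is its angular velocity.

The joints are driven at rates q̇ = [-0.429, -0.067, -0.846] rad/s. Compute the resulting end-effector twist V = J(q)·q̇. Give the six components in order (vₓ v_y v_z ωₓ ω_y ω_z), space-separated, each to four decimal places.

o_n = [0.1823, 0.2884, 1.0132]
J₁: ẑ×o_n = [-0.2884, 0.1823, 0.0000], ω = ẑ
J2: z=[-0.8660, -0.5000, 0.0000] o=[-0.1500, 0.2598, 0.5200] → [-0.2466, 0.4271, 0.1414, -0.8660, -0.5000, 0.0000]
J3: z=[0.4806, -0.8325, -0.2756] o=[-0.1307, 0.2264, 0.6546] → [-0.2814, -0.2586, 0.2904, 0.4806, -0.8325, -0.2756]
V = J·q̇ = [0.3783, 0.1120, -0.2551, -0.3486, 0.7378, -0.1958]

0.3783 0.1120 -0.2551 -0.3486 0.7378 -0.1958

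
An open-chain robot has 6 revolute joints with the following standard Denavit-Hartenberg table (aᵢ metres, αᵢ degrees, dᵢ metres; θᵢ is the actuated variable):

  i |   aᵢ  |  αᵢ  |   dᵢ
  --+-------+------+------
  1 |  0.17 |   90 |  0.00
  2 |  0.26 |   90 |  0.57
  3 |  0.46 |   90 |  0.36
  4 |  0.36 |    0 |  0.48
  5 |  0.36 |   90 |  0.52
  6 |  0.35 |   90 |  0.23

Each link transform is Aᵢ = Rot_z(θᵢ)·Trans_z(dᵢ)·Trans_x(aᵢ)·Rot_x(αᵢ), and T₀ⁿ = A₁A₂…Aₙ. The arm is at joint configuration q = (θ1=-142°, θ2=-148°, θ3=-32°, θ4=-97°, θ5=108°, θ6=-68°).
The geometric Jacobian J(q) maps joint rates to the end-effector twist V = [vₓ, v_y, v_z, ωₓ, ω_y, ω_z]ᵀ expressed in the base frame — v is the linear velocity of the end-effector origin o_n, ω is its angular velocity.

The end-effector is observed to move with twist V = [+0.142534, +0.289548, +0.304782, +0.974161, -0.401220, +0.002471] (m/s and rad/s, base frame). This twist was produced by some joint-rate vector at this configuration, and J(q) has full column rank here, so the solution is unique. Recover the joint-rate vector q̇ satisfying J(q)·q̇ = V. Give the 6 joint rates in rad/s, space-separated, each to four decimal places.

o_n = [0.5896, -0.1765, -0.4812]
J₁: ẑ×o_n = [0.1765, 0.5896, -0.0000], ω = ẑ
J2: z=[-0.6157, 0.7880, 0.0000] o=[-0.1340, -0.1047, 0.0000] → [-0.3792, -0.2963, -0.5259, -0.6157, 0.7880, 0.0000]
J3: z=[0.4176, 0.3263, 0.8480] o=[-0.3111, 0.4803, -0.1378] → [0.4449, 0.9073, -0.5681, 0.4176, 0.3263, 0.8480]
J4: z=[0.1680, -0.9449, 0.2808] o=[0.2500, 0.6093, -0.0392] → [0.6383, 0.1696, 0.1889, 0.1680, -0.9449, 0.2808]
J5: z=[0.1680, -0.9449, 0.2808] o=[0.1422, 0.0380, -0.1877] → [0.3376, 0.1749, 0.3867, 0.1680, -0.9449, 0.2808]
J6: z=[-0.2395, -0.3154, -0.9182] o=[0.5738, -0.4220, -0.1423] → [0.3323, -0.0957, -0.0538, -0.2395, -0.3154, -0.9182]
q̇ = J⁺·V = [-0.9600, -1.0000, 0.5640, -0.4240, 0.3890, -0.5380]

-0.9600 -1.0000 0.5640 -0.4240 0.3890 -0.5380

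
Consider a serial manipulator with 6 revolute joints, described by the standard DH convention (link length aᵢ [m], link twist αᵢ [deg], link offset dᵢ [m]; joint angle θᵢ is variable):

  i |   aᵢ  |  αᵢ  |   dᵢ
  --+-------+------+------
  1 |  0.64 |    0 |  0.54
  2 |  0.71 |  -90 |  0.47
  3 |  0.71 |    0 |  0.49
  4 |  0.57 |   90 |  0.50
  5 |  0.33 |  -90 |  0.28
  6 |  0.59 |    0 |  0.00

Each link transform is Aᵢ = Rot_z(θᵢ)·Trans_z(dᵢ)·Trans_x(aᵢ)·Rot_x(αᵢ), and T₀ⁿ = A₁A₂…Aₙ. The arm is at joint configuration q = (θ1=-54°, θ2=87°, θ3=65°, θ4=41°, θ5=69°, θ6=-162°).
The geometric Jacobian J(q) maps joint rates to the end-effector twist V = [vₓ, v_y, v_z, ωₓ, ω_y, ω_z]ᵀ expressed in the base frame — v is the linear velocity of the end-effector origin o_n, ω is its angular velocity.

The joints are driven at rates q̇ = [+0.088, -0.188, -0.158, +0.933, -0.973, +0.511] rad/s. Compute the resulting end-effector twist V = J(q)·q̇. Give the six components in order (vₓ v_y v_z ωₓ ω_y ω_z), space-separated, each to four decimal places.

0.0612 0.0856 -0.1023 -1.1960 0.3658 0.6268

o_n = [1.0617, 0.8506, -0.2292]
J₁: ẑ×o_n = [-0.8506, 1.0617, 0.0000], ω = ẑ
J2: z=[0.0000, 0.0000, 1.0000] o=[0.3762, -0.5178, 0.5400] → [-1.3683, 0.6855, 0.0000, 0.0000, 0.0000, 1.0000]
J3: z=[-0.5446, 0.8387, 0.0000] o=[0.9716, -0.1311, 1.0100] → [-1.0393, -0.6749, -0.6102, -0.5446, 0.8387, 0.0000]
J4: z=[-0.5446, 0.8387, 0.0000] o=[0.9564, 0.4433, 0.3665] → [-0.4996, -0.3245, -0.3101, -0.5446, 0.8387, 0.0000]
J5: z=[0.8062, 0.5235, -0.2756] o=[0.5523, 0.7771, -0.1814] → [-0.0048, -0.1019, -0.2074, 0.8062, 0.5235, -0.2756]
J6: z=[0.0206, 0.4407, 0.8974] o=[0.5829, 1.1643, -0.3723] → [0.3446, 0.4267, -0.2175, 0.0206, 0.4407, 0.8974]
V = J·q̇ = [0.0612, 0.0856, -0.1023, -1.1960, 0.3658, 0.6268]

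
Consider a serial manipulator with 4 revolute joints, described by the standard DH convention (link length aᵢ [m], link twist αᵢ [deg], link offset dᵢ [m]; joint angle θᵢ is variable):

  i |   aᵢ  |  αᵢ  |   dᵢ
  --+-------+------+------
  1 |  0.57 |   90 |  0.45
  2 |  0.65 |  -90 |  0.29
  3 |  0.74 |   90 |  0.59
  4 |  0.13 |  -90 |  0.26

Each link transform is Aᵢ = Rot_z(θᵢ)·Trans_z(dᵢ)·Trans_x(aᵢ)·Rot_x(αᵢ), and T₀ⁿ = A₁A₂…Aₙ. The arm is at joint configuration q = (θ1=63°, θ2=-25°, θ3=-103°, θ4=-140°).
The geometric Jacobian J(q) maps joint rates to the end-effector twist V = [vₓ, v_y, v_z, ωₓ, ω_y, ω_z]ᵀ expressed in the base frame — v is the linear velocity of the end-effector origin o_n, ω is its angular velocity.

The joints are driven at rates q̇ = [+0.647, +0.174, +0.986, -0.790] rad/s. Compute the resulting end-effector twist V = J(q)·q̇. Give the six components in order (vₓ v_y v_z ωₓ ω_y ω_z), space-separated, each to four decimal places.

o_n = [1.2221, 0.5142, 0.8022]
J₁: ẑ×o_n = [-0.5142, 1.2221, 0.0000], ω = ẑ
J2: z=[0.8910, -0.4540, 0.0000] o=[0.2588, 0.5079, 0.4500] → [-0.1599, -0.3138, 0.4430, 0.8910, -0.4540, 0.0000]
J3: z=[0.1919, 0.3766, 0.9063] o=[0.7846, 0.9011, 0.1753] → [0.5868, 0.2763, -0.2390, 0.1919, 0.3766, 0.9063]
J4: z=[-0.6013, -0.6847, 0.4118] o=[1.4718, 0.6615, 0.7804] → [0.0457, -0.0896, -0.0823, -0.6013, -0.6847, 0.4118]
V = J·q̇ = [0.1820, 1.0793, -0.0935, 0.8193, 0.8332, 1.2153]

0.1820 1.0793 -0.0935 0.8193 0.8332 1.2153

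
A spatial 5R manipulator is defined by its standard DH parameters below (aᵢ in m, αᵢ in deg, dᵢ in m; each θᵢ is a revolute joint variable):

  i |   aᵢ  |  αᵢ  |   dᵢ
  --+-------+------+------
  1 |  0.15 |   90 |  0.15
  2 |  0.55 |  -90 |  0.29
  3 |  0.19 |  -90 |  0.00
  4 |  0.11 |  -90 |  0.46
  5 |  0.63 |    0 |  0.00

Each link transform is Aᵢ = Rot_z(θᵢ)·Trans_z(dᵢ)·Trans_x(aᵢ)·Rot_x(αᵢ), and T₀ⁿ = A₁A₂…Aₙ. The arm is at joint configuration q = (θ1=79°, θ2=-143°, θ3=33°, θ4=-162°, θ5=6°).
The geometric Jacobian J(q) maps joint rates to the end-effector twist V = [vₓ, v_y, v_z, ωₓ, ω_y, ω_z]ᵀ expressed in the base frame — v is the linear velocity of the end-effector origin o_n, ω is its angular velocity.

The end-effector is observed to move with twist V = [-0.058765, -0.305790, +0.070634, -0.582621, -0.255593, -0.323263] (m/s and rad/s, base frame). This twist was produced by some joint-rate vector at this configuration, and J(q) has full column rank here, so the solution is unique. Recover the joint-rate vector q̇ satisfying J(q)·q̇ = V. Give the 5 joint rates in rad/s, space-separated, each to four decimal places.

-0.5130 -0.8340 -0.3000 -0.3560 -0.0730

o_n = [0.3020, 0.3091, 0.0241]
J₁: ẑ×o_n = [-0.3091, 0.3020, 0.0000], ω = ẑ
J2: z=[0.9816, -0.1908, 0.0000] o=[0.0286, 0.1472, 0.1500] → [0.0240, 0.1236, 0.2111, 0.9816, -0.1908, 0.0000]
J3: z=[0.1148, 0.5908, -0.7986] o=[0.2295, -0.3393, -0.1810] → [0.6390, -0.0815, 0.0316, 0.1148, 0.5908, -0.7986]
J4: z=[-0.7403, 0.5870, 0.3278] o=[0.1036, -0.4444, -0.2769] → [-0.0703, 0.2878, -0.6743, -0.7403, 0.5870, 0.3278]
J5: z=[-0.0955, 0.3908, -0.9155] o=[-0.1637, -0.0964, -0.1005] → [0.4200, -0.4145, -0.2207, -0.0955, 0.3908, -0.9155]
q̇ = J⁺·V = [-0.5130, -0.8340, -0.3000, -0.3560, -0.0730]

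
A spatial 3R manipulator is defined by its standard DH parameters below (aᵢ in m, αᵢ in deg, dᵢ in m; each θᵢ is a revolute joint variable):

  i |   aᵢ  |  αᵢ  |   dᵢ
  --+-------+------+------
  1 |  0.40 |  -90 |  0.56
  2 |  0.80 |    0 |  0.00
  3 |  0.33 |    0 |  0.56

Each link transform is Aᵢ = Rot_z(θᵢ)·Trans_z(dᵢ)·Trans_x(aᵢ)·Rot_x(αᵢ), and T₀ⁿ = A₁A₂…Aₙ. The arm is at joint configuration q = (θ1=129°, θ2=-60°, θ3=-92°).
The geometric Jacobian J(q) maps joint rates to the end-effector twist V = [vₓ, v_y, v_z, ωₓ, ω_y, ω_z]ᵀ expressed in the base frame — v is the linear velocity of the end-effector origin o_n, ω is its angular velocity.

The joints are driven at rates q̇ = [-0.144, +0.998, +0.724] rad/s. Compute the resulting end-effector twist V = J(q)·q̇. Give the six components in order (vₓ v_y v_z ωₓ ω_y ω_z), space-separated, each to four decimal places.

o_n = [-0.7553, 0.0429, 1.4077]
J₁: ẑ×o_n = [-0.0429, -0.7553, 0.0000], ω = ẑ
J2: z=[-0.7771, -0.6293, 0.0000] o=[-0.2517, 0.3109, 0.5600] → [-0.5335, 0.6588, -0.1086, -0.7771, -0.6293, 0.0000]
J3: z=[-0.7771, -0.6293, 0.0000] o=[-0.5035, 0.6217, 1.2528] → [-0.0975, 0.1204, 0.2914, -0.7771, -0.6293, 0.0000]
V = J·q̇ = [-0.5969, 0.8534, 0.1025, -1.3382, -1.0837, -0.1440]

-0.5969 0.8534 0.1025 -1.3382 -1.0837 -0.1440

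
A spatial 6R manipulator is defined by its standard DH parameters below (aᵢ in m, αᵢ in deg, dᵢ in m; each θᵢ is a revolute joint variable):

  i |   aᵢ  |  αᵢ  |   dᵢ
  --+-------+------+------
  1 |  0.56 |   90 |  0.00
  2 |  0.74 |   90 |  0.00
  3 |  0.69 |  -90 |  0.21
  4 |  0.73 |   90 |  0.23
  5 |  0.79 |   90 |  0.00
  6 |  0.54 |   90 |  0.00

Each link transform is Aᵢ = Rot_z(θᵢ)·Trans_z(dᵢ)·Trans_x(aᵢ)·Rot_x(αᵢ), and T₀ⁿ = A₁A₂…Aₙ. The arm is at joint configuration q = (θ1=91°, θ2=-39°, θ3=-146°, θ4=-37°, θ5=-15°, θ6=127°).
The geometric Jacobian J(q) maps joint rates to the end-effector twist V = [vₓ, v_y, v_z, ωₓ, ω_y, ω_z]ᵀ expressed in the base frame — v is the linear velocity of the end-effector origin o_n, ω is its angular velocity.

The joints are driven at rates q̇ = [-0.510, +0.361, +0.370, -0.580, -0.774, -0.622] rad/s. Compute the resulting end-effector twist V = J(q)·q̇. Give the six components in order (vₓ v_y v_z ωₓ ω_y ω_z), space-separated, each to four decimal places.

o_n = [-0.8494, -0.5117, -0.7707]
J₁: ẑ×o_n = [0.5117, -0.8494, 0.0000], ω = ẑ
J2: z=[0.9998, 0.0175, 0.0000] o=[-0.0098, 0.5599, 0.0000] → [-0.0135, 0.7706, -1.0568, 0.9998, 0.0175, 0.0000]
J3: z=[0.0110, -0.6292, -0.7771] o=[-0.0198, 1.1349, -0.4657] → [-1.0878, 0.6481, -0.5401, 0.0110, -0.6292, -0.7771]
J4: z=[-0.8365, 0.4200, -0.3519] o=[-0.3955, 0.5516, -0.2689] → [-0.5850, -0.2601, 1.0801, -0.8365, 0.4200, -0.3519]
J5: z=[0.3385, -0.1090, -0.9346] o=[-0.9025, -0.0095, -0.3871] → [-0.4276, 0.0802, -0.1642, 0.3385, -0.1090, -0.9346]
J6: z=[0.9195, -0.1725, 0.3531] o=[-1.0603, -0.7829, -0.3541] → [-0.0239, 0.4576, 0.2857, 0.9195, -0.1725, 0.3531]
V = J·q̇ = [0.0168, 0.7553, -1.2584, 0.0162, -0.2785, -0.0897]

0.0168 0.7553 -1.2584 0.0162 -0.2785 -0.0897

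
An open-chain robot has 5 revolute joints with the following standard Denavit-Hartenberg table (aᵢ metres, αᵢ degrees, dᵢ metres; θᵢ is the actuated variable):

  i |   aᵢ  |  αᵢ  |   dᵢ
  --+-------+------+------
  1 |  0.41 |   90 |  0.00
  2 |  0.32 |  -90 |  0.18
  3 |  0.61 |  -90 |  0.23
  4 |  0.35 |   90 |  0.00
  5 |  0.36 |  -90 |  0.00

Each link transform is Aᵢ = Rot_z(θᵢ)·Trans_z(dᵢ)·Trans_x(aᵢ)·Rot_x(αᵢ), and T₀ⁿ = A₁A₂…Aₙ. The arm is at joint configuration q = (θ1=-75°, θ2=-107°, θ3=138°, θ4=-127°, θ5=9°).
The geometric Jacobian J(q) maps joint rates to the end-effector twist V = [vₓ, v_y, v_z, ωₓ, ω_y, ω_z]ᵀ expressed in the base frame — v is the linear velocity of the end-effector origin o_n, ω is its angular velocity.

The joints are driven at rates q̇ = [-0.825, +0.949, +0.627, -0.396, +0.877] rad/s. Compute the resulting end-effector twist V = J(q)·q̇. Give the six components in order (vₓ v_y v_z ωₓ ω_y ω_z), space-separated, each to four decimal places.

-1.3254 -0.4651 0.8521 -1.1200 -0.1606 -1.6052

o_n = [0.1971, -1.1135, -0.3702]
J₁: ẑ×o_n = [1.1135, 0.1971, -0.0000], ω = ẑ
J2: z=[-0.9659, -0.2588, 0.0000] o=[0.1061, -0.3960, 0.0000] → [0.0958, -0.3576, 0.7166, -0.9659, -0.2588, 0.0000]
J3: z=[0.2475, -0.9237, -0.2924] o=[-0.0920, -0.3522, -0.3060] → [-0.1632, -0.0686, 0.0786, 0.2475, -0.9237, -0.2924]
J4: z=[-0.6672, -0.3813, 0.6399] o=[0.3935, -0.5871, 0.0602] → [0.5010, -0.4129, 0.2763, -0.6672, -0.3813, 0.6399]
J5: z=[-0.7100, 0.5852, -0.3916] o=[0.3147, -0.8376, -0.1712] → [-0.2246, -0.0953, 0.2648, -0.7100, 0.5852, -0.3916]
V = J·q̇ = [-1.3254, -0.4651, 0.8521, -1.1200, -0.1606, -1.6052]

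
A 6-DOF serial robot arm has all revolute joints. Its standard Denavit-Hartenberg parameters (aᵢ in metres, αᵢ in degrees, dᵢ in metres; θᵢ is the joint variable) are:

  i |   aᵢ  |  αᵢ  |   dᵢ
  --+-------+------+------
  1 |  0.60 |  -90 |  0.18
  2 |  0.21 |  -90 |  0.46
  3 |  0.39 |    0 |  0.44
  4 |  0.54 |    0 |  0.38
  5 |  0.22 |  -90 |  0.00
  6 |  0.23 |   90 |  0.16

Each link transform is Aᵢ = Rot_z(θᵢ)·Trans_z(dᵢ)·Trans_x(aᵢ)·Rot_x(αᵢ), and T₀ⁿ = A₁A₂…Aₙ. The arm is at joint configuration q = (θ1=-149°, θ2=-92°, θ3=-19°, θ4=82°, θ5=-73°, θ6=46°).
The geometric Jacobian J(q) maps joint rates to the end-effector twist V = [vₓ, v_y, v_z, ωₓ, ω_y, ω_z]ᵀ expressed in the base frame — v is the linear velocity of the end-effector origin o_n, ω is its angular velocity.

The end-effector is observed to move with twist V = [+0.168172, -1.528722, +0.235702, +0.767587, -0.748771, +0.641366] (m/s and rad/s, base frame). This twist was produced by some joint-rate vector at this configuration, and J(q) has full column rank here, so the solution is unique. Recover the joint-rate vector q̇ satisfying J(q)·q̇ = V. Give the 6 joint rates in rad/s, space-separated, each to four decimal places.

0.7520 0.4640 -0.3610 -0.5580 0.6430 -0.5820

o_n = [-1.0310, -0.6361, 1.4278]
J₁: ẑ×o_n = [0.6361, -1.0310, 0.0000], ω = ẑ
J2: z=[0.5150, -0.8572, 0.0000] o=[-0.5143, -0.3090, 0.1800] → [-1.0696, -0.6427, -0.6114, 0.5150, -0.8572, 0.0000]
J3: z=[-0.8566, -0.5147, 0.0349] o=[-0.2711, -0.6995, 0.3899] → [-0.5365, 0.8626, -0.4455, -0.8566, -0.5147, 0.0349]
J4: z=[-0.8566, -0.5147, 0.0349] o=[-0.5716, -1.0282, 0.7738] → [-0.3503, 0.5442, -0.5724, -0.8566, -0.5147, 0.0349]
J5: z=[-0.8566, -0.5147, 0.0349] o=[-1.1376, -0.8070, 1.0320] → [-0.2097, 0.3428, -0.0916, -0.8566, -0.5147, 0.0349]
J6: z=[-0.5020, 0.8473, 0.1735] o=[-1.1114, -0.8359, 1.2485] → [0.1172, 0.1039, -0.1684, -0.5020, 0.8473, 0.1735]
q̇ = J⁺·V = [0.7520, 0.4640, -0.3610, -0.5580, 0.6430, -0.5820]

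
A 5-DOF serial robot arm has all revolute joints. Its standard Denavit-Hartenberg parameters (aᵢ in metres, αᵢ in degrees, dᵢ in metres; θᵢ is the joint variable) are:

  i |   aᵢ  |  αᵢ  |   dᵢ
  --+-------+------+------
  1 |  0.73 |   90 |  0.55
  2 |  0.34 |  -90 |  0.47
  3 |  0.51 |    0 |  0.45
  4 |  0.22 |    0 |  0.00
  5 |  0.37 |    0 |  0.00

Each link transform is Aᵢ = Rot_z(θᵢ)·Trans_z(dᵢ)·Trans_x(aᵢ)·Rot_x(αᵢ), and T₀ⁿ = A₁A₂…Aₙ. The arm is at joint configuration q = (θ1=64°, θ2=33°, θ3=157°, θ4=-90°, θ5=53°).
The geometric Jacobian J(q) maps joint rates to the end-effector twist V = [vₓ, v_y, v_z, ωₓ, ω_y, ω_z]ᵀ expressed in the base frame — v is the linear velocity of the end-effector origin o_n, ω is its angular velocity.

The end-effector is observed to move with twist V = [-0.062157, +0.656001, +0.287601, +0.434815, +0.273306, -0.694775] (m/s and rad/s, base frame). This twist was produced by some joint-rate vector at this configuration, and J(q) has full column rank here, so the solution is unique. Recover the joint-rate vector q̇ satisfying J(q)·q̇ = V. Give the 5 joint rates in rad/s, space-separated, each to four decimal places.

o_n = [-0.0981, 0.3742, 0.8030]
J₁: ẑ×o_n = [-0.3742, -0.0981, 0.0000], ω = ẑ
J2: z=[0.8988, -0.4384, 0.0000] o=[0.3200, 0.6561, 0.5500] → [-0.1109, -0.2274, -0.4367, 0.8988, -0.4384, 0.0000]
J3: z=[-0.2388, -0.4895, 0.8387] o=[0.8674, 0.7064, 0.7352] → [0.2454, -0.7936, -0.3933, -0.2388, -0.4895, 0.8387]
J4: z=[-0.2388, -0.4895, 0.8387] o=[0.4083, 0.2196, 0.8569] → [-0.1032, -0.4376, -0.2848, -0.2388, -0.4895, 0.8387]
J5: z=[-0.2388, -0.4895, 0.8387] o=[0.2579, 0.3731, 0.9037] → [0.0485, -0.3226, -0.1745, -0.2388, -0.4895, 0.8387]
q̇ = J⁺·V = [-0.0230, 0.2710, -0.7390, -0.9470, 0.8850]

-0.0230 0.2710 -0.7390 -0.9470 0.8850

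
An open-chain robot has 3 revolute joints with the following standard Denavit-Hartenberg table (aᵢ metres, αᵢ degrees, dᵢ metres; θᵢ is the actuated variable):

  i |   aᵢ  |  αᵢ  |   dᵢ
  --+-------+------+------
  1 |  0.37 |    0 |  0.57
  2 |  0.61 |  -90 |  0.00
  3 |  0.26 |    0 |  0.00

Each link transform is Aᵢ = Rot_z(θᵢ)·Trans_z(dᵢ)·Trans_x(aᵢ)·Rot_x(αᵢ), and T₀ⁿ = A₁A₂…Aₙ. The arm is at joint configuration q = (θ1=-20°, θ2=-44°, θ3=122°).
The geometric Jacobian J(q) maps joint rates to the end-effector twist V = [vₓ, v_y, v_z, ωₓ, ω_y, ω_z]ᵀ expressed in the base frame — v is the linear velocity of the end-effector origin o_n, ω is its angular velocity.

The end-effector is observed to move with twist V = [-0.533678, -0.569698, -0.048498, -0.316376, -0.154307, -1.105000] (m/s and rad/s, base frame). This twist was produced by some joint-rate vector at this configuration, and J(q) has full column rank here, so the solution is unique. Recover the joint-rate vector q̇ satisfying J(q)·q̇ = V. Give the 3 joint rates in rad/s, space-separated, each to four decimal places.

-0.7800 -0.3250 -0.3520

o_n = [0.5547, -0.5510, 0.3495]
J₁: ẑ×o_n = [0.5510, 0.5547, -0.0000], ω = ẑ
J2: z=[0.0000, 0.0000, 1.0000] o=[0.3477, -0.1265, 0.5700] → [0.4244, 0.2070, -0.0000, 0.0000, 0.0000, 1.0000]
J3: z=[0.8988, 0.4384, 0.0000] o=[0.6151, -0.6748, 0.5700] → [-0.0967, 0.1982, 0.1378, 0.8988, 0.4384, 0.0000]
q̇ = J⁺·V = [-0.7800, -0.3250, -0.3520]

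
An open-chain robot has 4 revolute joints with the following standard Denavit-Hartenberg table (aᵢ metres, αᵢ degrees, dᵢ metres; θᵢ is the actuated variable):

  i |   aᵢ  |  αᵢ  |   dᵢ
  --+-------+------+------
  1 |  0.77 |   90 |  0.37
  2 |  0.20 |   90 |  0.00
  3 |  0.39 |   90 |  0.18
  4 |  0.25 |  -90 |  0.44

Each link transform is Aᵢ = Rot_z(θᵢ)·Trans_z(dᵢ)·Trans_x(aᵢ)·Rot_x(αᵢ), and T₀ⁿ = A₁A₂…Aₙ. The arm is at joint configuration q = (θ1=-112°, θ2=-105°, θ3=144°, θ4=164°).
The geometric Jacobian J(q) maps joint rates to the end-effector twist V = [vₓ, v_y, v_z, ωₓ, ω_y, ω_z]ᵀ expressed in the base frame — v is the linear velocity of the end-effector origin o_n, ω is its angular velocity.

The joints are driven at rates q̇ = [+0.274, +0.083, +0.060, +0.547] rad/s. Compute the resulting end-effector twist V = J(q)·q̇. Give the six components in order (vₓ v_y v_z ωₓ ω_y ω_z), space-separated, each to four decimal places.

o_n = [-0.5773, -0.2437, 0.1084]
J₁: ẑ×o_n = [0.2437, -0.5773, 0.0000], ω = ẑ
J2: z=[-0.9272, 0.3746, 0.0000] o=[-0.2884, -0.7139, 0.3700] → [-0.0980, -0.2426, -0.3278, -0.9272, 0.3746, 0.0000]
J3: z=[0.3618, 0.8956, 0.2588] o=[-0.2691, -0.6659, 0.1768] → [-0.1706, -0.0550, 0.4288, 0.3618, 0.8956, 0.2588]
J4: z=[-0.6931, 0.4441, -0.5678] o=[-0.4471, -0.4946, 0.5282] → [-0.0440, -0.2170, -0.1160, -0.6931, 0.4441, -0.5678]
V = J·q̇ = [0.0243, -0.3003, -0.0650, -0.4344, 0.3278, -0.0210]

0.0243 -0.3003 -0.0650 -0.4344 0.3278 -0.0210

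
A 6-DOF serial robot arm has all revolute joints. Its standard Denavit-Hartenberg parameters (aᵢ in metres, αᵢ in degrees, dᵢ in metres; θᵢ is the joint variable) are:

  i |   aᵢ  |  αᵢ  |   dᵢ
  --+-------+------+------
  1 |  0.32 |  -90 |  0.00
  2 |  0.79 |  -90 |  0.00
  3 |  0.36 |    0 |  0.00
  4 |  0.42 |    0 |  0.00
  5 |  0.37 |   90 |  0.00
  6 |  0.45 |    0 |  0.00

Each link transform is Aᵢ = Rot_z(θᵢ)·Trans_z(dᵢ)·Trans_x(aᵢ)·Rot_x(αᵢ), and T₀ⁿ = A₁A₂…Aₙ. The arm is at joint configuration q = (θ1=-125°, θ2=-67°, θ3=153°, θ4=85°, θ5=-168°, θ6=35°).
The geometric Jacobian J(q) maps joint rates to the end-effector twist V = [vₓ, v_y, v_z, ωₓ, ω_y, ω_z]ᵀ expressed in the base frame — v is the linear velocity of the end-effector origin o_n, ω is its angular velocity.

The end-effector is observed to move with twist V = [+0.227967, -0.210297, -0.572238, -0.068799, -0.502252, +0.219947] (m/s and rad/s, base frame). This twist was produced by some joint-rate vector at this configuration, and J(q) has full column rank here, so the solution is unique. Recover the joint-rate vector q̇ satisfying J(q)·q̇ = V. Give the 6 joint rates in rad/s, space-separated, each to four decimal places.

0.2480 0.1770 0.7490 -0.9770 0.6540 0.1600

o_n = [-0.8424, -0.3290, 0.3588]
J₁: ẑ×o_n = [0.3290, -0.8424, 0.0000], ω = ẑ
J2: z=[0.8192, -0.5736, 0.0000] o=[-0.1835, -0.2621, 0.0000] → [-0.2058, -0.2939, -0.4327, 0.8192, -0.5736, 0.0000]
J3: z=[-0.5280, -0.7540, -0.3907] o=[-0.3606, -0.5150, 0.7272] → [0.3505, -0.0063, -0.4615, -0.5280, -0.7540, -0.3907]
J4: z=[-0.5280, -0.7540, -0.3907] o=[-0.4226, -0.3186, 0.4319] → [0.0511, 0.1254, -0.3110, -0.5280, -0.7540, -0.3907]
J5: z=[-0.5280, -0.7540, -0.3907] o=[-0.0809, -0.4516, 0.2271] → [-0.0514, 0.3670, -0.6389, -0.5280, -0.7540, -0.3907]
J6: z=[0.0696, -0.4969, 0.8650] o=[-0.3941, -0.2927, 0.3435] → [0.0238, -0.3888, -0.2253, 0.0696, -0.4969, 0.8650]
q̇ = J⁺·V = [0.2480, 0.1770, 0.7490, -0.9770, 0.6540, 0.1600]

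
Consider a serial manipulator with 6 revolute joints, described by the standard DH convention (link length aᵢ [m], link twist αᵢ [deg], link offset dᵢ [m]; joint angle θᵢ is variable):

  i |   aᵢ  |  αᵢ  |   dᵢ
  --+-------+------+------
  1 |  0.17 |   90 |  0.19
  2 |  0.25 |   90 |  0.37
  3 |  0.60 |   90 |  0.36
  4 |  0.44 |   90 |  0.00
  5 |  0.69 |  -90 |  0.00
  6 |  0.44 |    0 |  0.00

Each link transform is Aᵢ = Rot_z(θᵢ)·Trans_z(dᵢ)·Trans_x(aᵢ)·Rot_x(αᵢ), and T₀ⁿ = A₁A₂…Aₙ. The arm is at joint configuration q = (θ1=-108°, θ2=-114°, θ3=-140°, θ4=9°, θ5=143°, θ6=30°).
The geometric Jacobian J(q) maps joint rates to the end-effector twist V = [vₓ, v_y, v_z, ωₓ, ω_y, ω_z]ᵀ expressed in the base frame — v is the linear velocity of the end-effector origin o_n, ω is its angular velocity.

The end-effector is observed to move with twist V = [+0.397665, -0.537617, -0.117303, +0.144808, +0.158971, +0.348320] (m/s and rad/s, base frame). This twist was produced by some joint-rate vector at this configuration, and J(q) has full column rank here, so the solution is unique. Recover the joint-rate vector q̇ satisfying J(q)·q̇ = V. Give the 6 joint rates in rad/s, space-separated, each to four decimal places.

o_n = [-0.6701, 0.4099, 0.6572]
J₁: ẑ×o_n = [-0.4099, -0.6701, 0.0000], ω = ẑ
J2: z=[-0.9511, 0.3090, 0.0000] o=[-0.0525, -0.1617, 0.1900] → [0.1444, 0.4443, -0.3528, -0.9511, 0.3090, 0.0000]
J3: z=[0.2823, 0.8688, 0.4067] o=[-0.3730, 0.0494, -0.0384] → [0.4577, -0.3172, 0.3599, 0.2823, 0.8688, 0.4067]
J4: z=[-0.8093, -0.0119, 0.5872] o=[0.0377, 0.0652, 0.5279] → [-0.2040, -0.3110, -0.2875, -0.8093, -0.0119, 0.5872]
J5: z=[-0.1983, -0.9356, -0.2923] o=[0.2809, -0.0901, 0.8601] → [0.3359, 0.2377, -0.9888, -0.1983, -0.9356, -0.2923]
J6: z=[0.3136, 0.2219, -0.9232] o=[-0.3598, 0.0994, 0.6879] → [0.2798, 0.2961, 0.1662, 0.3136, 0.2219, -0.9232]
q̇ = J⁺·V = [-0.1520, -0.6360, 0.8440, 0.8400, 0.4460, 0.2230]

-0.1520 -0.6360 0.8440 0.8400 0.4460 0.2230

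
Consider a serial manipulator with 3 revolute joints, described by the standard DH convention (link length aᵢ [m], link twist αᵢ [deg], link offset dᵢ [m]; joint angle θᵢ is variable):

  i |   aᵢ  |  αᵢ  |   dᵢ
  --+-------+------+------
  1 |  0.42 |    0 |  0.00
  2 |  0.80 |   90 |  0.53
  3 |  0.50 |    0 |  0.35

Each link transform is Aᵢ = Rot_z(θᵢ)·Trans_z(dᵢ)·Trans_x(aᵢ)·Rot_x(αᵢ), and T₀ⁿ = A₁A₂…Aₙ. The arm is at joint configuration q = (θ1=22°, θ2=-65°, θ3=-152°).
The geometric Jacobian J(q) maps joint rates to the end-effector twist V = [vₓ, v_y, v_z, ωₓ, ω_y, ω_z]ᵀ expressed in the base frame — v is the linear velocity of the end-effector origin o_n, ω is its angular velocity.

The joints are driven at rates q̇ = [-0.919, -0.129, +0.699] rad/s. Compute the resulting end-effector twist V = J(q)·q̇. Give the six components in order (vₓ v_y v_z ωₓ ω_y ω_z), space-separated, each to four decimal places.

-0.2599 -0.4944 -0.3086 -0.4767 -0.5112 -1.0480

o_n = [0.4129, -0.3432, 0.2953]
J₁: ẑ×o_n = [0.3432, 0.4129, -0.0000], ω = ẑ
J2: z=[0.0000, 0.0000, 1.0000] o=[0.3894, 0.1573, 0.0000] → [0.5005, 0.0235, -0.0000, 0.0000, 0.0000, 1.0000]
J3: z=[-0.6820, -0.7314, 0.0000] o=[0.9745, -0.3883, 0.5300] → [0.1717, -0.1601, -0.4415, -0.6820, -0.7314, 0.0000]
V = J·q̇ = [-0.2599, -0.4944, -0.3086, -0.4767, -0.5112, -1.0480]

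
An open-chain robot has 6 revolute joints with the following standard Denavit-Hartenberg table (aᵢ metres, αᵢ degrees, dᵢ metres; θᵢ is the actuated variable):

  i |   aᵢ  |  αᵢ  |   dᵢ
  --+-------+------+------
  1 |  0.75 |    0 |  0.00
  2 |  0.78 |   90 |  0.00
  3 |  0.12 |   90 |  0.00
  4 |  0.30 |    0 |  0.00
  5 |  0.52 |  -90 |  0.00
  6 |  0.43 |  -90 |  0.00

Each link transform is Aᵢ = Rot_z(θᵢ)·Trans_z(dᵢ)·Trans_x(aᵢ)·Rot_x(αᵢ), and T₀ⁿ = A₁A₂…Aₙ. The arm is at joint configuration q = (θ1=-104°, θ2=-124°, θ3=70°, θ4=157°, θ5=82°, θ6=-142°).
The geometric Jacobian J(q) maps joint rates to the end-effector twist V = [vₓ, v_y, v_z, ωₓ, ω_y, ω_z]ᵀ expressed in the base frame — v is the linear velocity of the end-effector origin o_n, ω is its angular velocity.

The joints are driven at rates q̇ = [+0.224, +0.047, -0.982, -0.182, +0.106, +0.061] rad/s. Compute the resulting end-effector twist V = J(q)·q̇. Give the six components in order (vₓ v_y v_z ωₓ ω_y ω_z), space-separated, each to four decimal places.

o_n = [-0.8410, -0.0521, -0.3250]
J₁: ẑ×o_n = [0.0521, -0.8410, 0.0000], ω = ẑ
J2: z=[0.0000, 0.0000, 1.0000] o=[-0.1814, -0.7277, 0.0000] → [-0.6757, -0.6596, 0.0000, 0.0000, 0.0000, 1.0000]
J3: z=[0.7431, 0.6691, 0.0000] o=[-0.7034, -0.1481, 0.0000] → [-0.2174, 0.2415, 0.1635, 0.7431, 0.6691, 0.0000]
J4: z=[-0.6288, 0.6983, -0.3420] o=[-0.7308, -0.1176, 0.1128] → [-0.2833, -0.2375, 0.0358, -0.6288, 0.6983, -0.3420]
J5: z=[-0.6288, 0.6983, -0.3420] o=[-0.5805, -0.1093, -0.1467] → [-0.1049, -0.0230, 0.1459, -0.6288, 0.6983, -0.3420]
J6: z=[-0.5789, -0.1268, 0.8055] o=[-0.8505, -0.4756, -0.3984] → [-0.3505, 0.0501, -0.2440, -0.5789, -0.1268, 0.8055]
V = J·q̇ = [0.2125, -0.4127, -0.1664, -0.7173, -0.7179, 0.3461]

0.2125 -0.4127 -0.1664 -0.7173 -0.7179 0.3461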